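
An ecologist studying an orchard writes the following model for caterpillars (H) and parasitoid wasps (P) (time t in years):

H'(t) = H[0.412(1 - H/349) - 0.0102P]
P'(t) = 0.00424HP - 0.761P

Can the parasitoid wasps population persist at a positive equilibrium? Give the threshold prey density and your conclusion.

Threshold H = 179; K > 179, so yes, the predator persists.

The predator equation gives dP/dt > 0 only when H > 0.761/0.00424 = 179.
Without the predator, H → K = 349. Since 349 > 179, the predator can invade and persist.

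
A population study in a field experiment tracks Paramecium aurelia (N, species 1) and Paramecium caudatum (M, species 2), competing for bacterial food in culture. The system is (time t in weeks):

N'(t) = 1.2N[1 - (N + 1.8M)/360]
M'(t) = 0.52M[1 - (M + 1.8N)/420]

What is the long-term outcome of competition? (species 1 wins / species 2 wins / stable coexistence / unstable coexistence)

Compare the nullcline intercepts: K1/α12 = 360/1.8 = 200 < K2 = 420; K2/α21 = 420/1.8 = 233 < K1 = 360.
Since both are reversed, neither can invade when rare; the interior point is a saddle.

unstable coexistence (outcome depends on initial conditions)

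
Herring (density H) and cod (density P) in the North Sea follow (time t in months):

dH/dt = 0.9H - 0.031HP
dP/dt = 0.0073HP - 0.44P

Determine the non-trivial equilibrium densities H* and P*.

H* ≈ 60.3, P* ≈ 29

Set dP/dt = 0 with P > 0: 0.0073H - 0.44 = 0, so H* = 0.44/0.0073 = 60.3.
Set dH/dt = 0 with H > 0: 0.9 - 0.031P = 0, so P* = 0.9/0.031 = 29.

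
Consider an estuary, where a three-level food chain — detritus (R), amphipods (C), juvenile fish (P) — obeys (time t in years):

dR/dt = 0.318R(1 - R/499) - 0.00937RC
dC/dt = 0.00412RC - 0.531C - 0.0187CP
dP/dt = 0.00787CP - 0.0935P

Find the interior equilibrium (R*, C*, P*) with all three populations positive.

From dP/dt = 0: 0.00787C* = 0.0935, so C* = 11.9.
From dR/dt = 0: 0.318(1 - R*/499) = 0.00937·11.9, giving R* = 499·(1 - 0.35) = 324.
From dC/dt = 0: 0.00412·324 - 0.531 = 0.0187P*, so P* = 0.805/0.0187 = 43.1.

R* ≈ 324, C* ≈ 11.9, P* ≈ 43.1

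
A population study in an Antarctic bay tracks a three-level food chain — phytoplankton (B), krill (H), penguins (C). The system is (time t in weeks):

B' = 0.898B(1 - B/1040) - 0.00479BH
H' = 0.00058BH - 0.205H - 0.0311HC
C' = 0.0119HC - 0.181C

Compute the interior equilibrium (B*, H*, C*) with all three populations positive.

B* ≈ 956, H* ≈ 15.2, C* ≈ 11.2

From dC/dt = 0: 0.0119H* = 0.181, so H* = 15.2.
From dB/dt = 0: 0.898(1 - B*/1040) = 0.00479·15.2, giving B* = 1040·(1 - 0.0811) = 956.
From dH/dt = 0: 0.00058·956 - 0.205 = 0.0311C*, so C* = 0.349/0.0311 = 11.2.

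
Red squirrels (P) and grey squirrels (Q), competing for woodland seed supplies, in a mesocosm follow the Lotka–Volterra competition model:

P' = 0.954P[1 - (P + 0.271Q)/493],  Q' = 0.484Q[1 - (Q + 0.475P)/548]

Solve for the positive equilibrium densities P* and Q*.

Setting both brackets to zero gives the nullclines P + 0.271Q = 493 and 0.475P + Q = 548.
Substituting Q = 548 - 0.475P into the first: P(1 - 0.271·0.475) = 493 - 0.271·548.
So P* = 344/0.871 = 395, and then Q* = 548 - 0.475·395 = 360.

P* ≈ 395, Q* ≈ 360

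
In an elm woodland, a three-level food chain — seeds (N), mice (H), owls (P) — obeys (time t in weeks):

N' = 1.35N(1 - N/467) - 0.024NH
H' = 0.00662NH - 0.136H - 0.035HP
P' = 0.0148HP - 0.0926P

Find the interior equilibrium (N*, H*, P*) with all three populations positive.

From dP/dt = 0: 0.0148H* = 0.0926, so H* = 6.26.
From dN/dt = 0: 1.35(1 - N*/467) = 0.024·6.26, giving N* = 467·(1 - 0.111) = 415.
From dH/dt = 0: 0.00662·415 - 0.136 = 0.035P*, so P* = 2.61/0.035 = 74.6.

N* ≈ 415, H* ≈ 6.26, P* ≈ 74.6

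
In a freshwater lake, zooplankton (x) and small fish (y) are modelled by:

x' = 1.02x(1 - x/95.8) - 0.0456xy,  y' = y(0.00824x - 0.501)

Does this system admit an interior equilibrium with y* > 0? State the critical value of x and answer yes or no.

The predator equation gives dy/dt > 0 only when x > 0.501/0.00824 = 60.8.
Without the predator, x → K = 95.8. Since 95.8 > 60.8, the predator can invade and persist.

Threshold x = 60.8; K > 60.8, so yes, the predator persists.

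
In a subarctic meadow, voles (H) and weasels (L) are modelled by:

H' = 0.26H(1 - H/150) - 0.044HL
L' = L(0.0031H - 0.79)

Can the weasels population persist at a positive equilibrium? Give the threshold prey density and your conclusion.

The predator equation gives dL/dt > 0 only when H > 0.79/0.0031 = 255.
Without the predator, H → K = 150. Since 150 < 255, the predator cannot invade.

Threshold H = 255; K < 255, so no, the predator goes extinct.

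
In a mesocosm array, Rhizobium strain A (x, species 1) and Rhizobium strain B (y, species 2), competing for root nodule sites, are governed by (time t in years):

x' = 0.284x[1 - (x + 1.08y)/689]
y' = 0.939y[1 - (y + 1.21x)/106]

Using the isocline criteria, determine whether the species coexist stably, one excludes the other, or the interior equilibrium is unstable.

species 1 excludes species 2

Compare the nullcline intercepts: K1/α12 = 689/1.08 = 638 > K2 = 106; K2/α21 = 106/1.21 = 87.6 < K1 = 689.
Since the inequalities point opposite ways, species 1 can invade but species 2 cannot.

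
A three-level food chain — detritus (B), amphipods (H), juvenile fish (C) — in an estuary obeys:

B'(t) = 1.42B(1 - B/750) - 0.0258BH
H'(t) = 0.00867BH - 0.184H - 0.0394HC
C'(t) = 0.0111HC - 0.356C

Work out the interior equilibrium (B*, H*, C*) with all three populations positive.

B* ≈ 313, H* ≈ 32.1, C* ≈ 64.2

From dC/dt = 0: 0.0111H* = 0.356, so H* = 32.1.
From dB/dt = 0: 1.42(1 - B*/750) = 0.0258·32.1, giving B* = 750·(1 - 0.583) = 313.
From dH/dt = 0: 0.00867·313 - 0.184 = 0.0394C*, so C* = 2.53/0.0394 = 64.2.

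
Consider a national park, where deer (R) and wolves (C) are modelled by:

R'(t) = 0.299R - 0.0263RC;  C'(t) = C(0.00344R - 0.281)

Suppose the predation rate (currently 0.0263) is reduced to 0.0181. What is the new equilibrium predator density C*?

At the interior fixed point, setting dR/dt = 0 with R > 0 fixes C* = (prey growth rate)/(RC coefficient) — independent of the other coefficients.
With the change, C* = 0.299/0.0181 = 16.5; it rises from 11.4.

C* ≈ 16.5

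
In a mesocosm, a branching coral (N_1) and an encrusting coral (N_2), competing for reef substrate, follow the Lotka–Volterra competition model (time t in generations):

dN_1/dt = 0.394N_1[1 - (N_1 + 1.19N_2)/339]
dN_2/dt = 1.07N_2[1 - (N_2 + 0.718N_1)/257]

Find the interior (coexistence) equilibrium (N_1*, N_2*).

Setting both brackets to zero gives the nullclines N_1 + 1.19N_2 = 339 and 0.718N_1 + N_2 = 257.
Substituting N_2 = 257 - 0.718N_1 into the first: N_1(1 - 1.19·0.718) = 339 - 1.19·257.
So N_1* = 33.2/0.146 = 228, and then N_2* = 257 - 0.718·228 = 93.4.

N_1* ≈ 228, N_2* ≈ 93.4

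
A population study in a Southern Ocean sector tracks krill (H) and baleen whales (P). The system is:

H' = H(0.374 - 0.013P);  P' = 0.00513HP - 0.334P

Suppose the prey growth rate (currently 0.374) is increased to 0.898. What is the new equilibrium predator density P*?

P* ≈ 69.1

At the interior fixed point, setting dH/dt = 0 with H > 0 fixes P* = (prey growth rate)/(HP coefficient) — independent of the other coefficients.
With the change, P* = 0.898/0.013 = 69.1; it rises from 28.8.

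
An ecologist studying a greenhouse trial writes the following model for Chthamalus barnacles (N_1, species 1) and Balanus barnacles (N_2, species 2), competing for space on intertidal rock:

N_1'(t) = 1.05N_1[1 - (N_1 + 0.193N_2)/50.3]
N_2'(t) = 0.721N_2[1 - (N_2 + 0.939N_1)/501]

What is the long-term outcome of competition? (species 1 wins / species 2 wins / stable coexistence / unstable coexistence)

Compare the nullcline intercepts: K1/α12 = 50.3/0.193 = 261 < K2 = 501; K2/α21 = 501/0.939 = 534 > K1 = 50.3.
Since the inequalities point opposite ways, species 2 can invade but species 1 cannot.

species 2 excludes species 1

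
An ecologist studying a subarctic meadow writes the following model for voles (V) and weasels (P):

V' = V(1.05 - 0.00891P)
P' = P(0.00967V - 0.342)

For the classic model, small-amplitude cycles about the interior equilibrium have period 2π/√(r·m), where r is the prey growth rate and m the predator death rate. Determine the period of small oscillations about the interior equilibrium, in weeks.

Here r = 1.05 and m = 0.342, so r·m = 0.359.
ω = √0.359 = 0.599 per week, hence T = 2π/ω ≈ 10.5 weeks.

T ≈ 10.5 weeks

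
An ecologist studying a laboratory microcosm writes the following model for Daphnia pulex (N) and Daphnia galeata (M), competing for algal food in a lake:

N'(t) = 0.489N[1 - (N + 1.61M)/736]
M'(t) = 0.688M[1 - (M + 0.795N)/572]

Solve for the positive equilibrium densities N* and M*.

Setting both brackets to zero gives the nullclines N + 1.61M = 736 and 0.795N + M = 572.
Substituting M = 572 - 0.795N into the first: N(1 - 1.61·0.795) = 736 - 1.61·572.
So N* = -185/-0.28 = 661, and then M* = 572 - 0.795·661 = 46.9.

N* ≈ 661, M* ≈ 46.9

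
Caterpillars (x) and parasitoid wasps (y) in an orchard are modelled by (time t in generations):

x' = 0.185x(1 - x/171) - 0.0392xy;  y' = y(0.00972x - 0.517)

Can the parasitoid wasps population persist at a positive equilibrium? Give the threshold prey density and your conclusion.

The predator equation gives dy/dt > 0 only when x > 0.517/0.00972 = 53.2.
Without the predator, x → K = 171. Since 171 > 53.2, the predator can invade and persist.

Threshold x = 53.2; K > 53.2, so yes, the predator persists.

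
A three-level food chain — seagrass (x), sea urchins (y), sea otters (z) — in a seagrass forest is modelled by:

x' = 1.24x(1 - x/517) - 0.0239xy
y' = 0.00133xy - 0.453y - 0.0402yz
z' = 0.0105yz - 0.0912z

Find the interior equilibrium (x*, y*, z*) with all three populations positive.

From dz/dt = 0: 0.0105y* = 0.0912, so y* = 8.69.
From dx/dt = 0: 1.24(1 - x*/517) = 0.0239·8.69, giving x* = 517·(1 - 0.167) = 430.
From dy/dt = 0: 0.00133·430 - 0.453 = 0.0402z*, so z* = 0.119/0.0402 = 2.97.

x* ≈ 430, y* ≈ 8.69, z* ≈ 2.97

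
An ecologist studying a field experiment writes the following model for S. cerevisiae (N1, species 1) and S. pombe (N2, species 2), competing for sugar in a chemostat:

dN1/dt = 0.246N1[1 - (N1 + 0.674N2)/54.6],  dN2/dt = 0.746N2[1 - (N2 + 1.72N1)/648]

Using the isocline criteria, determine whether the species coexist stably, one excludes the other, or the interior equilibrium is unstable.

species 2 excludes species 1

Compare the nullcline intercepts: K1/α12 = 54.6/0.674 = 81 < K2 = 648; K2/α21 = 648/1.72 = 377 > K1 = 54.6.
Since the inequalities point opposite ways, species 2 can invade but species 1 cannot.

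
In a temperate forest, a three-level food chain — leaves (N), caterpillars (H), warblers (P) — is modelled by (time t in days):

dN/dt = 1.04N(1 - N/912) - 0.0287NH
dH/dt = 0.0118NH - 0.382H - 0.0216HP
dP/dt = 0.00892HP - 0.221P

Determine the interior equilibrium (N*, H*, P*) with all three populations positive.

N* ≈ 288, H* ≈ 24.8, P* ≈ 140

From dP/dt = 0: 0.00892H* = 0.221, so H* = 24.8.
From dN/dt = 0: 1.04(1 - N*/912) = 0.0287·24.8, giving N* = 912·(1 - 0.684) = 288.
From dH/dt = 0: 0.0118·288 - 0.382 = 0.0216P*, so P* = 3.02/0.0216 = 140.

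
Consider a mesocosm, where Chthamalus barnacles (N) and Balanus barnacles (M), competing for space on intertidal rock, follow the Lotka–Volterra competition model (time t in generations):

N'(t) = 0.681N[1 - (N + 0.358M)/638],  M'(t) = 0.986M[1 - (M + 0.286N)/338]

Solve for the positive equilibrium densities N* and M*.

Setting both brackets to zero gives the nullclines N + 0.358M = 638 and 0.286N + M = 338.
Substituting M = 338 - 0.286N into the first: N(1 - 0.358·0.286) = 638 - 0.358·338.
So N* = 517/0.898 = 576, and then M* = 338 - 0.286·576 = 173.

N* ≈ 576, M* ≈ 173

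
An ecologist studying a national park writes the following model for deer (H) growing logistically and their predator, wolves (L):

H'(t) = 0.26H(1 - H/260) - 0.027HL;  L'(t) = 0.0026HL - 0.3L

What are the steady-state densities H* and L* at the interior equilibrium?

H* ≈ 115, L* ≈ 5.36

From dL/dt = 0 with L > 0: 0.0026H* = 0.3, so H* = 115.
Substitute into dH/dt = 0: 0.26(1 - 115/260) = 0.027L*.
The bracket is 0.556, giving L* = 0.145/0.027 = 5.36.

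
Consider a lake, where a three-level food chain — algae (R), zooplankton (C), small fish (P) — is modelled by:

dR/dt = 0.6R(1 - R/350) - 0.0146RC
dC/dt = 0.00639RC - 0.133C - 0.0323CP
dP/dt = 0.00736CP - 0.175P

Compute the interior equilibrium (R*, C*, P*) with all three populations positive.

R* ≈ 147, C* ≈ 23.8, P* ≈ 25.1

From dP/dt = 0: 0.00736C* = 0.175, so C* = 23.8.
From dR/dt = 0: 0.6(1 - R*/350) = 0.0146·23.8, giving R* = 350·(1 - 0.579) = 147.
From dC/dt = 0: 0.00639·147 - 0.133 = 0.0323P*, so P* = 0.81/0.0323 = 25.1.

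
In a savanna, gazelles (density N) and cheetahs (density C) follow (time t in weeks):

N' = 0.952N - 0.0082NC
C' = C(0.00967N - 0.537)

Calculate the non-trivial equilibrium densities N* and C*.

N* ≈ 55.5, C* ≈ 116

Set dC/dt = 0 with C > 0: 0.00967N - 0.537 = 0, so N* = 0.537/0.00967 = 55.5.
Set dN/dt = 0 with N > 0: 0.952 - 0.0082C = 0, so C* = 0.952/0.0082 = 116.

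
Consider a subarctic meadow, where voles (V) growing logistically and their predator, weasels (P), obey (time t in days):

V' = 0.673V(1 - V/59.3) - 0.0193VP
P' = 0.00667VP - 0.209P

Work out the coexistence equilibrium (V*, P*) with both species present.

From dP/dt = 0 with P > 0: 0.00667V* = 0.209, so V* = 31.3.
Substitute into dV/dt = 0: 0.673(1 - 31.3/59.3) = 0.0193P*.
The bracket is 0.472, giving P* = 0.317/0.0193 = 16.4.

V* ≈ 31.3, P* ≈ 16.4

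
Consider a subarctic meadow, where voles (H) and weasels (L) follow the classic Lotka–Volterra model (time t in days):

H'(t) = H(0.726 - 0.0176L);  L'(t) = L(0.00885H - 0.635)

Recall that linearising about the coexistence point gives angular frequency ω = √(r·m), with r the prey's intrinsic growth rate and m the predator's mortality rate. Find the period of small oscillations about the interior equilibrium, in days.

Here r = 0.726 and m = 0.635, so r·m = 0.461.
ω = √0.461 = 0.679 per day, hence T = 2π/ω ≈ 9.25 days.

T ≈ 9.25 days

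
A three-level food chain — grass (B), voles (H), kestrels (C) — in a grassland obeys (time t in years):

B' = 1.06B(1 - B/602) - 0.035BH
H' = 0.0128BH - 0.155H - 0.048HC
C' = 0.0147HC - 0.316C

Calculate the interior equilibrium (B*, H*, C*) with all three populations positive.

B* ≈ 175, H* ≈ 21.5, C* ≈ 43.4

From dC/dt = 0: 0.0147H* = 0.316, so H* = 21.5.
From dB/dt = 0: 1.06(1 - B*/602) = 0.035·21.5, giving B* = 602·(1 - 0.71) = 175.
From dH/dt = 0: 0.0128·175 - 0.155 = 0.048C*, so C* = 2.08/0.048 = 43.4.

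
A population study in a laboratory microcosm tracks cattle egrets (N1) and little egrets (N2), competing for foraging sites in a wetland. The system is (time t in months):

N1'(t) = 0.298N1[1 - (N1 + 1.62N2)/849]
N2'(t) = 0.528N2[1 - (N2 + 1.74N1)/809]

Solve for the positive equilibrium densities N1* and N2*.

Setting both brackets to zero gives the nullclines N1 + 1.62N2 = 849 and 1.74N1 + N2 = 809.
Substituting N2 = 809 - 1.74N1 into the first: N1(1 - 1.62·1.74) = 849 - 1.62·809.
So N1* = -462/-1.82 = 254, and then N2* = 809 - 1.74·254 = 367.

N1* ≈ 254, N2* ≈ 367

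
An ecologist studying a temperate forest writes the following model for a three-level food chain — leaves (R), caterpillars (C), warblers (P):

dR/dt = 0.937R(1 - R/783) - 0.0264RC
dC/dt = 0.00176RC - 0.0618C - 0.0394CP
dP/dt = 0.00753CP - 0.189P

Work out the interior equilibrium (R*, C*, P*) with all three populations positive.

From dP/dt = 0: 0.00753C* = 0.189, so C* = 25.1.
From dR/dt = 0: 0.937(1 - R*/783) = 0.0264·25.1, giving R* = 783·(1 - 0.707) = 229.
From dC/dt = 0: 0.00176·229 - 0.0618 = 0.0394P*, so P* = 0.342/0.0394 = 8.67.

R* ≈ 229, C* ≈ 25.1, P* ≈ 8.67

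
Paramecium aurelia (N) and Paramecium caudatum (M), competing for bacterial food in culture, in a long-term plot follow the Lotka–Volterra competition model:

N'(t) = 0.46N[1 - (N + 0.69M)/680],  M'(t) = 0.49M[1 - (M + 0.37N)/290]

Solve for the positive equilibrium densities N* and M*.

Setting both brackets to zero gives the nullclines N + 0.69M = 680 and 0.37N + M = 290.
Substituting M = 290 - 0.37N into the first: N(1 - 0.69·0.37) = 680 - 0.69·290.
So N* = 480/0.745 = 644, and then M* = 290 - 0.37·644 = 51.6.

N* ≈ 644, M* ≈ 51.6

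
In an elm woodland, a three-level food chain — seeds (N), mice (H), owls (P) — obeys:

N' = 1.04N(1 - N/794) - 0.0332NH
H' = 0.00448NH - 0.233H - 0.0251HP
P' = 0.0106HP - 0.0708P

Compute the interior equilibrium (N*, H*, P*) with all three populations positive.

N* ≈ 625, H* ≈ 6.68, P* ≈ 102

From dP/dt = 0: 0.0106H* = 0.0708, so H* = 6.68.
From dN/dt = 0: 1.04(1 - N*/794) = 0.0332·6.68, giving N* = 794·(1 - 0.213) = 625.
From dH/dt = 0: 0.00448·625 - 0.233 = 0.0251P*, so P* = 2.57/0.0251 = 102.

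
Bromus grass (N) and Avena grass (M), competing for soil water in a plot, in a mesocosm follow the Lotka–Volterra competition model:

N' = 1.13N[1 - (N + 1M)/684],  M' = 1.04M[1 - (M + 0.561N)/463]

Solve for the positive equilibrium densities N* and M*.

Setting both brackets to zero gives the nullclines N + 1M = 684 and 0.561N + M = 463.
Substituting M = 463 - 0.561N into the first: N(1 - 1·0.561) = 684 - 1·463.
So N* = 221/0.439 = 503, and then M* = 463 - 0.561·503 = 181.

N* ≈ 503, M* ≈ 181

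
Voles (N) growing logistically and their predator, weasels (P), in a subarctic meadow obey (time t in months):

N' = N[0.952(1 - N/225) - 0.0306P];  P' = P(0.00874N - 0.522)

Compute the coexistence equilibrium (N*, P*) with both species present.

N* ≈ 59.7, P* ≈ 22.9

From dP/dt = 0 with P > 0: 0.00874N* = 0.522, so N* = 59.7.
Substitute into dN/dt = 0: 0.952(1 - 59.7/225) = 0.0306P*.
The bracket is 0.735, giving P* = 0.699/0.0306 = 22.9.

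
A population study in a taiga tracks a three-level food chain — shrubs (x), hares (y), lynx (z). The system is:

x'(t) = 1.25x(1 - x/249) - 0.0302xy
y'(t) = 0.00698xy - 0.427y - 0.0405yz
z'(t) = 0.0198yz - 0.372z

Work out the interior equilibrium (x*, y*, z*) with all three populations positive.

From dz/dt = 0: 0.0198y* = 0.372, so y* = 18.8.
From dx/dt = 0: 1.25(1 - x*/249) = 0.0302·18.8, giving x* = 249·(1 - 0.454) = 136.
From dy/dt = 0: 0.00698·136 - 0.427 = 0.0405z*, so z* = 0.522/0.0405 = 12.9.

x* ≈ 136, y* ≈ 18.8, z* ≈ 12.9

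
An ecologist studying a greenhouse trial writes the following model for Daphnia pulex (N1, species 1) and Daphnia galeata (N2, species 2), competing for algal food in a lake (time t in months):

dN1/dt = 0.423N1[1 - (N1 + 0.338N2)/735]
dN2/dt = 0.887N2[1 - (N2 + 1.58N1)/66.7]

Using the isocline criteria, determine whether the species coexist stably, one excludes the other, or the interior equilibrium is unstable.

species 1 excludes species 2

Compare the nullcline intercepts: K1/α12 = 735/0.338 = 2170 > K2 = 66.7; K2/α21 = 66.7/1.58 = 42.2 < K1 = 735.
Since the inequalities point opposite ways, species 1 can invade but species 2 cannot.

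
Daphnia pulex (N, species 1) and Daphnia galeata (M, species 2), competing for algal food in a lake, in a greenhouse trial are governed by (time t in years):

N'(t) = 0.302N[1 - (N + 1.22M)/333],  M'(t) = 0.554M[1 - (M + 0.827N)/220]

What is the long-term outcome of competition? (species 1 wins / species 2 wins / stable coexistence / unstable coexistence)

species 1 excludes species 2

Compare the nullcline intercepts: K1/α12 = 333/1.22 = 273 > K2 = 220; K2/α21 = 220/0.827 = 266 < K1 = 333.
Since the inequalities point opposite ways, species 1 can invade but species 2 cannot.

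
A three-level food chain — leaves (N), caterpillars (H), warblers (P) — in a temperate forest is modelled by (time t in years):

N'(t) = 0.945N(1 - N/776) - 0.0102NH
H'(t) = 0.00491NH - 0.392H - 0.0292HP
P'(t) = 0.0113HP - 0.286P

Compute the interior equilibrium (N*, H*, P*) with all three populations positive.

N* ≈ 564, H* ≈ 25.3, P* ≈ 81.4

From dP/dt = 0: 0.0113H* = 0.286, so H* = 25.3.
From dN/dt = 0: 0.945(1 - N*/776) = 0.0102·25.3, giving N* = 776·(1 - 0.273) = 564.
From dH/dt = 0: 0.00491·564 - 0.392 = 0.0292P*, so P* = 2.38/0.0292 = 81.4.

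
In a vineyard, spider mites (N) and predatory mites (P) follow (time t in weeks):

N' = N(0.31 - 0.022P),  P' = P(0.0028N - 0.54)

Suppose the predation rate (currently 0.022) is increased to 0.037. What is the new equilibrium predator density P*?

P* ≈ 8.38

At the interior fixed point, setting dN/dt = 0 with N > 0 fixes P* = (prey growth rate)/(NP coefficient) — independent of the other coefficients.
With the change, P* = 0.31/0.037 = 8.38; it falls from 14.1.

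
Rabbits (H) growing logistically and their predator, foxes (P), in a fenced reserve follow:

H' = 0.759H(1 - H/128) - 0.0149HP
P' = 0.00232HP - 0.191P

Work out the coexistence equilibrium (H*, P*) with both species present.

From dP/dt = 0 with P > 0: 0.00232H* = 0.191, so H* = 82.3.
Substitute into dH/dt = 0: 0.759(1 - 82.3/128) = 0.0149P*.
The bracket is 0.357, giving P* = 0.271/0.0149 = 18.2.

H* ≈ 82.3, P* ≈ 18.2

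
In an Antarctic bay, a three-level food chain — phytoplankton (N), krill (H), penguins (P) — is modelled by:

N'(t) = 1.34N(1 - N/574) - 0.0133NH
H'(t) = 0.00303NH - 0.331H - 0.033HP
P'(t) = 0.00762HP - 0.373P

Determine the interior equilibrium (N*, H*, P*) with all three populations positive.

N* ≈ 295, H* ≈ 49, P* ≈ 17.1

From dP/dt = 0: 0.00762H* = 0.373, so H* = 49.
From dN/dt = 0: 1.34(1 - N*/574) = 0.0133·49, giving N* = 574·(1 - 0.486) = 295.
From dH/dt = 0: 0.00303·295 - 0.331 = 0.033P*, so P* = 0.563/0.033 = 17.1.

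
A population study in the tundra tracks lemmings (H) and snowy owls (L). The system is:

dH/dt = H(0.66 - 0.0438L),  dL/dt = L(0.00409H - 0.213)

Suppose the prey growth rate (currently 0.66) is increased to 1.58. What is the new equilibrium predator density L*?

L* ≈ 36.1

At the interior fixed point, setting dH/dt = 0 with H > 0 fixes L* = (prey growth rate)/(HL coefficient) — independent of the other coefficients.
With the change, L* = 1.58/0.0438 = 36.1; it rises from 15.1.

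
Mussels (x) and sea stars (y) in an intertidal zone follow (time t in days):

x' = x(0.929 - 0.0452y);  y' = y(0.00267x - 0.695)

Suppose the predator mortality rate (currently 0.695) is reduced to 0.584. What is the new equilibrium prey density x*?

x* ≈ 219

At the interior fixed point, setting dy/dt = 0 with y > 0 fixes x* = (predator death rate)/(xy coefficient) — independent of the other coefficients.
With the change, x* = 0.584/0.00267 = 219; it falls from 260.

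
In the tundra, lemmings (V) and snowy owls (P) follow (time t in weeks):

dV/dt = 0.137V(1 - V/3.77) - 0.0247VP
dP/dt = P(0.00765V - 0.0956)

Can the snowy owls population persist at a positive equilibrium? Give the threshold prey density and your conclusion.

The predator equation gives dP/dt > 0 only when V > 0.0956/0.00765 = 12.5.
Without the predator, V → K = 3.77. Since 3.77 < 12.5, the predator cannot invade.

Threshold V = 12.5; K < 12.5, so no, the predator goes extinct.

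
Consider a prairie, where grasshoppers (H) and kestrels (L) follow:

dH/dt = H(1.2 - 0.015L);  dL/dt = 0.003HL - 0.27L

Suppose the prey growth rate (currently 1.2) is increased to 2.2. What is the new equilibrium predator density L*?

At the interior fixed point, setting dH/dt = 0 with H > 0 fixes L* = (prey growth rate)/(HL coefficient) — independent of the other coefficients.
With the change, L* = 2.2/0.015 = 147; it rises from 80.

L* ≈ 147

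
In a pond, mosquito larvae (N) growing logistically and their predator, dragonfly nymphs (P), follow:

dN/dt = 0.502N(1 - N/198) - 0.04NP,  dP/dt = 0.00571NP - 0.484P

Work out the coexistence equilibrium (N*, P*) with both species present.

N* ≈ 84.8, P* ≈ 7.18

From dP/dt = 0 with P > 0: 0.00571N* = 0.484, so N* = 84.8.
Substitute into dN/dt = 0: 0.502(1 - 84.8/198) = 0.04P*.
The bracket is 0.572, giving P* = 0.287/0.04 = 7.18.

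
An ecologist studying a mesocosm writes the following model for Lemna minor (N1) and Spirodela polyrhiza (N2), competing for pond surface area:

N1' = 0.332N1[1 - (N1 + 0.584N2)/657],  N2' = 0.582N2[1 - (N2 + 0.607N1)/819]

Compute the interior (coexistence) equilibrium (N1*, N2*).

N1* ≈ 277, N2* ≈ 651

Setting both brackets to zero gives the nullclines N1 + 0.584N2 = 657 and 0.607N1 + N2 = 819.
Substituting N2 = 819 - 0.607N1 into the first: N1(1 - 0.584·0.607) = 657 - 0.584·819.
So N1* = 179/0.646 = 277, and then N2* = 819 - 0.607·277 = 651.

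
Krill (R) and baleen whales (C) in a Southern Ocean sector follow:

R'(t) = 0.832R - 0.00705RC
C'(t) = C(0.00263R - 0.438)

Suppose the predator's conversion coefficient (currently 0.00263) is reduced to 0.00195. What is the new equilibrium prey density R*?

R* ≈ 225

At the interior fixed point, setting dC/dt = 0 with C > 0 fixes R* = (predator death rate)/(RC coefficient) — independent of the other coefficients.
With the change, R* = 0.438/0.00195 = 225; it rises from 167.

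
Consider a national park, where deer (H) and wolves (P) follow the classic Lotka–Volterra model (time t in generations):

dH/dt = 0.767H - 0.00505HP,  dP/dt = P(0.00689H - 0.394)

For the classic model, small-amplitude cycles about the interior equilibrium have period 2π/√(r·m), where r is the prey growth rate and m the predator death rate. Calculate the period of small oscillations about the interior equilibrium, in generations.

T ≈ 11.4 generations

Here r = 0.767 and m = 0.394, so r·m = 0.302.
ω = √0.302 = 0.55 per generation, hence T = 2π/ω ≈ 11.4 generations.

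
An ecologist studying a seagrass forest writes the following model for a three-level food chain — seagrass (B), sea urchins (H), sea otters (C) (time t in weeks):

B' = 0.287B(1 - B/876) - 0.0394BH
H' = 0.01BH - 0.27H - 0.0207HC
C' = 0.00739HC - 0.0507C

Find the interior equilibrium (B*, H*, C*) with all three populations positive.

B* ≈ 50.9, H* ≈ 6.86, C* ≈ 11.6

From dC/dt = 0: 0.00739H* = 0.0507, so H* = 6.86.
From dB/dt = 0: 0.287(1 - B*/876) = 0.0394·6.86, giving B* = 876·(1 - 0.942) = 50.9.
From dH/dt = 0: 0.01·50.9 - 0.27 = 0.0207C*, so C* = 0.239/0.0207 = 11.6.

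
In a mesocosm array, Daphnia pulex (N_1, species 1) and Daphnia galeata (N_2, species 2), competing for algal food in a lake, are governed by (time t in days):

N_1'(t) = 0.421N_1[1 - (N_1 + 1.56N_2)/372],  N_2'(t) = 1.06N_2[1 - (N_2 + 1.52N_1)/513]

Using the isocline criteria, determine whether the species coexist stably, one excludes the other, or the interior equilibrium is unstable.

Compare the nullcline intercepts: K1/α12 = 372/1.56 = 238 < K2 = 513; K2/α21 = 513/1.52 = 338 < K1 = 372.
Since both are reversed, neither can invade when rare; the interior point is a saddle.

unstable coexistence (outcome depends on initial conditions)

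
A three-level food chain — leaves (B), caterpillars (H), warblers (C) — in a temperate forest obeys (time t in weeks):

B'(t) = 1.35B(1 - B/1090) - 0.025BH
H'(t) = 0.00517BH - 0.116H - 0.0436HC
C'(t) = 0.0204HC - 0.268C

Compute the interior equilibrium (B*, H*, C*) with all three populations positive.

B* ≈ 825, H* ≈ 13.1, C* ≈ 95.1

From dC/dt = 0: 0.0204H* = 0.268, so H* = 13.1.
From dB/dt = 0: 1.35(1 - B*/1090) = 0.025·13.1, giving B* = 1090·(1 - 0.243) = 825.
From dH/dt = 0: 0.00517·825 - 0.116 = 0.0436C*, so C* = 4.15/0.0436 = 95.1.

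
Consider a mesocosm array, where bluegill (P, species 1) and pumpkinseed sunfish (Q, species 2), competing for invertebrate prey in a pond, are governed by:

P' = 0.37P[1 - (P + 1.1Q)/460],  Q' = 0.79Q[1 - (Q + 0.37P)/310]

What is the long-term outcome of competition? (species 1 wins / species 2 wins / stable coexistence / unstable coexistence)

stable coexistence

Compare the nullcline intercepts: K1/α12 = 460/1.1 = 418 > K2 = 310; K2/α21 = 310/0.37 = 838 > K1 = 460.
Since both inequalities hold, each species can invade when rare, so the interior equilibrium is stable.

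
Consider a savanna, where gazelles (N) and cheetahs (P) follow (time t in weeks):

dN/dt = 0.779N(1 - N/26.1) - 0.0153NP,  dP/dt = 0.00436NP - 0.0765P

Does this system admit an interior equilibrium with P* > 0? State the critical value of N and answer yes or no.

The predator equation gives dP/dt > 0 only when N > 0.0765/0.00436 = 17.5.
Without the predator, N → K = 26.1. Since 26.1 > 17.5, the predator can invade and persist.

Threshold N = 17.5; K > 17.5, so yes, the predator persists.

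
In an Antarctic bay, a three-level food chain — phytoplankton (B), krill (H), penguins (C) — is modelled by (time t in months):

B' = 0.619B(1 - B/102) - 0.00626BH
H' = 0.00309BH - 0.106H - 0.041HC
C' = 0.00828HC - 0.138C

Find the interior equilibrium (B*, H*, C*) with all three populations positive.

B* ≈ 84.8, H* ≈ 16.7, C* ≈ 3.81

From dC/dt = 0: 0.00828H* = 0.138, so H* = 16.7.
From dB/dt = 0: 0.619(1 - B*/102) = 0.00626·16.7, giving B* = 102·(1 - 0.169) = 84.8.
From dH/dt = 0: 0.00309·84.8 - 0.106 = 0.041C*, so C* = 0.156/0.041 = 3.81.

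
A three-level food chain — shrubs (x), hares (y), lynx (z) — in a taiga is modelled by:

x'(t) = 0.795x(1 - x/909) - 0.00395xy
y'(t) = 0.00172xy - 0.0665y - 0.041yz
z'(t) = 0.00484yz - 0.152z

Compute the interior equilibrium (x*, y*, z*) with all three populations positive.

x* ≈ 767, y* ≈ 31.4, z* ≈ 30.6

From dz/dt = 0: 0.00484y* = 0.152, so y* = 31.4.
From dx/dt = 0: 0.795(1 - x*/909) = 0.00395·31.4, giving x* = 909·(1 - 0.156) = 767.
From dy/dt = 0: 0.00172·767 - 0.0665 = 0.041z*, so z* = 1.25/0.041 = 30.6.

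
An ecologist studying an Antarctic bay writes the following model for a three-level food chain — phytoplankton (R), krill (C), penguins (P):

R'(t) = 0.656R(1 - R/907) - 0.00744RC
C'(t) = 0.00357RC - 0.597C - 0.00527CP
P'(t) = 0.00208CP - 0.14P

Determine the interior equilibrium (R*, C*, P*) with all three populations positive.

From dP/dt = 0: 0.00208C* = 0.14, so C* = 67.3.
From dR/dt = 0: 0.656(1 - R*/907) = 0.00744·67.3, giving R* = 907·(1 - 0.763) = 215.
From dC/dt = 0: 0.00357·215 - 0.597 = 0.00527P*, so P* = 0.169/0.00527 = 32.1.

R* ≈ 215, C* ≈ 67.3, P* ≈ 32.1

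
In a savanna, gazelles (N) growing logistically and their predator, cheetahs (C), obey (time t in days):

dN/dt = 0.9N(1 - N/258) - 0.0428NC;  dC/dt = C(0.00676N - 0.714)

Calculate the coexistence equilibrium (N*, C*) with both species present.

N* ≈ 106, C* ≈ 12.4

From dC/dt = 0 with C > 0: 0.00676N* = 0.714, so N* = 106.
Substitute into dN/dt = 0: 0.9(1 - 106/258) = 0.0428C*.
The bracket is 0.591, giving C* = 0.532/0.0428 = 12.4.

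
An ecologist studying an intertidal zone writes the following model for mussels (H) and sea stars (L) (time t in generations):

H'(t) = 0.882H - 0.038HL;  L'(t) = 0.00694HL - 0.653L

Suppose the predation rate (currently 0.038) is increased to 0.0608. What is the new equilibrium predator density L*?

L* ≈ 14.5

At the interior fixed point, setting dH/dt = 0 with H > 0 fixes L* = (prey growth rate)/(HL coefficient) — independent of the other coefficients.
With the change, L* = 0.882/0.0608 = 14.5; it falls from 23.2.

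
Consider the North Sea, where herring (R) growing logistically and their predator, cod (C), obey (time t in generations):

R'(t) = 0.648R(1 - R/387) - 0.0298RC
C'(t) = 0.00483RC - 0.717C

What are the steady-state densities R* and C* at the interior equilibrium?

R* ≈ 148, C* ≈ 13.4

From dC/dt = 0 with C > 0: 0.00483R* = 0.717, so R* = 148.
Substitute into dR/dt = 0: 0.648(1 - 148/387) = 0.0298C*.
The bracket is 0.616, giving C* = 0.399/0.0298 = 13.4.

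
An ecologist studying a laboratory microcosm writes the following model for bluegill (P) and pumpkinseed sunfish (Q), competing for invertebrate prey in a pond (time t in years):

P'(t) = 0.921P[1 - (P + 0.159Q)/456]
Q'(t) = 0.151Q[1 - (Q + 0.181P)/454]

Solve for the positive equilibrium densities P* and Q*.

P* ≈ 395, Q* ≈ 382

Setting both brackets to zero gives the nullclines P + 0.159Q = 456 and 0.181P + Q = 454.
Substituting Q = 454 - 0.181P into the first: P(1 - 0.159·0.181) = 456 - 0.159·454.
So P* = 384/0.971 = 395, and then Q* = 454 - 0.181·395 = 382.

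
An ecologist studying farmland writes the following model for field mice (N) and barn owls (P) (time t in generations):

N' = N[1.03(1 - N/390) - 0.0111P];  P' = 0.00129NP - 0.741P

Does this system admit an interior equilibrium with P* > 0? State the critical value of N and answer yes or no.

Threshold N = 574; K < 574, so no, the predator goes extinct.

The predator equation gives dP/dt > 0 only when N > 0.741/0.00129 = 574.
Without the predator, N → K = 390. Since 390 < 574, the predator cannot invade.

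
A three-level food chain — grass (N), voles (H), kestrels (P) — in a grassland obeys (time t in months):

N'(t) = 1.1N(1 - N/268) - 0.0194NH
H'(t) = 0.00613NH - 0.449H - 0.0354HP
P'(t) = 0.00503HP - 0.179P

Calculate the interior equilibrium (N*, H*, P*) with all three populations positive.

N* ≈ 99.8, H* ≈ 35.6, P* ≈ 4.6

From dP/dt = 0: 0.00503H* = 0.179, so H* = 35.6.
From dN/dt = 0: 1.1(1 - N*/268) = 0.0194·35.6, giving N* = 268·(1 - 0.628) = 99.8.
From dH/dt = 0: 0.00613·99.8 - 0.449 = 0.0354P*, so P* = 0.163/0.0354 = 4.6.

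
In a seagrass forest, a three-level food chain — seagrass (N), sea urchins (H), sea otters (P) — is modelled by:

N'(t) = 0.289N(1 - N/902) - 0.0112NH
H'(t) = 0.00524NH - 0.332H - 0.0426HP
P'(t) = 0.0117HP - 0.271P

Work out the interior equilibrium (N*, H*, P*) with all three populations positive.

N* ≈ 92.3, H* ≈ 23.2, P* ≈ 3.56

From dP/dt = 0: 0.0117H* = 0.271, so H* = 23.2.
From dN/dt = 0: 0.289(1 - N*/902) = 0.0112·23.2, giving N* = 902·(1 - 0.898) = 92.3.
From dH/dt = 0: 0.00524·92.3 - 0.332 = 0.0426P*, so P* = 0.152/0.0426 = 3.56.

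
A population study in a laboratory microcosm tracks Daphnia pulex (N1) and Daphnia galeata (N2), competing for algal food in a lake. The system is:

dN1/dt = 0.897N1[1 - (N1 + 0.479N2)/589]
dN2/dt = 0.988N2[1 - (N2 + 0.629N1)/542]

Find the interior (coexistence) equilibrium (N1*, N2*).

N1* ≈ 471, N2* ≈ 245

Setting both brackets to zero gives the nullclines N1 + 0.479N2 = 589 and 0.629N1 + N2 = 542.
Substituting N2 = 542 - 0.629N1 into the first: N1(1 - 0.479·0.629) = 589 - 0.479·542.
So N1* = 329/0.699 = 471, and then N2* = 542 - 0.629·471 = 245.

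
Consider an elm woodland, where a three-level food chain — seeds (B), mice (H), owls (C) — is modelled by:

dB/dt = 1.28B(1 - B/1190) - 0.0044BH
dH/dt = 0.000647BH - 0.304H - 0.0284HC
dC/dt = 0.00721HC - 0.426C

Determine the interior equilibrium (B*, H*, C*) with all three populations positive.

From dC/dt = 0: 0.00721H* = 0.426, so H* = 59.1.
From dB/dt = 0: 1.28(1 - B*/1190) = 0.0044·59.1, giving B* = 1190·(1 - 0.203) = 948.
From dH/dt = 0: 0.000647·948 - 0.304 = 0.0284C*, so C* = 0.31/0.0284 = 10.9.

B* ≈ 948, H* ≈ 59.1, C* ≈ 10.9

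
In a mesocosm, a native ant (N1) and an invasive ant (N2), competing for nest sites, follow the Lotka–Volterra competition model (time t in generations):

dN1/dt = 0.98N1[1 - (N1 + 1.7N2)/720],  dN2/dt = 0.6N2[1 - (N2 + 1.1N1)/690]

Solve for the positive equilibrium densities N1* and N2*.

N1* ≈ 521, N2* ≈ 117

Setting both brackets to zero gives the nullclines N1 + 1.7N2 = 720 and 1.1N1 + N2 = 690.
Substituting N2 = 690 - 1.1N1 into the first: N1(1 - 1.7·1.1) = 720 - 1.7·690.
So N1* = -453/-0.87 = 521, and then N2* = 690 - 1.1·521 = 117.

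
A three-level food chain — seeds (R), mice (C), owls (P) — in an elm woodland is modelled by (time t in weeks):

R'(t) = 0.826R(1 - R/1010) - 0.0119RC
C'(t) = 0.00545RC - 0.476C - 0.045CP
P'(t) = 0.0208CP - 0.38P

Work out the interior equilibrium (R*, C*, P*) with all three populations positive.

From dP/dt = 0: 0.0208C* = 0.38, so C* = 18.3.
From dR/dt = 0: 0.826(1 - R*/1010) = 0.0119·18.3, giving R* = 1010·(1 - 0.263) = 744.
From dC/dt = 0: 0.00545·744 - 0.476 = 0.045P*, so P* = 3.58/0.045 = 79.5.

R* ≈ 744, C* ≈ 18.3, P* ≈ 79.5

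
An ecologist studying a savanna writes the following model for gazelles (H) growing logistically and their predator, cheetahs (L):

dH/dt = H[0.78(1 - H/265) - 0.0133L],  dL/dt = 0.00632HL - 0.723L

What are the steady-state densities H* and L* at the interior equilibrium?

From dL/dt = 0 with L > 0: 0.00632H* = 0.723, so H* = 114.
Substitute into dH/dt = 0: 0.78(1 - 114/265) = 0.0133L*.
The bracket is 0.568, giving L* = 0.443/0.0133 = 33.3.

H* ≈ 114, L* ≈ 33.3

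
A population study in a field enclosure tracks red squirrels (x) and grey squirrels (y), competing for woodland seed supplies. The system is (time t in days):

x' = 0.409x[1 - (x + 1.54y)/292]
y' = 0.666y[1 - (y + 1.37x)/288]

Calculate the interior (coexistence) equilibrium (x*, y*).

Setting both brackets to zero gives the nullclines x + 1.54y = 292 and 1.37x + y = 288.
Substituting y = 288 - 1.37x into the first: x(1 - 1.54·1.37) = 292 - 1.54·288.
So x* = -152/-1.11 = 137, and then y* = 288 - 1.37·137 = 101.

x* ≈ 137, y* ≈ 101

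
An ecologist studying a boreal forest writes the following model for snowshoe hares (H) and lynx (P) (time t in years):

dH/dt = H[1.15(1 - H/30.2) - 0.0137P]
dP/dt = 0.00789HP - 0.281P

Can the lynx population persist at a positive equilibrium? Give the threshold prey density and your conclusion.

The predator equation gives dP/dt > 0 only when H > 0.281/0.00789 = 35.6.
Without the predator, H → K = 30.2. Since 30.2 < 35.6, the predator cannot invade.

Threshold H = 35.6; K < 35.6, so no, the predator goes extinct.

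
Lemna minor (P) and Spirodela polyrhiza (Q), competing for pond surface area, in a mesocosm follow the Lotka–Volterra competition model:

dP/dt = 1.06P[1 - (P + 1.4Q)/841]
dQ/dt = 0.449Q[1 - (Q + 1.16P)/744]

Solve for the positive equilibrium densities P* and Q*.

P* ≈ 321, Q* ≈ 371

Setting both brackets to zero gives the nullclines P + 1.4Q = 841 and 1.16P + Q = 744.
Substituting Q = 744 - 1.16P into the first: P(1 - 1.4·1.16) = 841 - 1.4·744.
So P* = -201/-0.624 = 321, and then Q* = 744 - 1.16·321 = 371.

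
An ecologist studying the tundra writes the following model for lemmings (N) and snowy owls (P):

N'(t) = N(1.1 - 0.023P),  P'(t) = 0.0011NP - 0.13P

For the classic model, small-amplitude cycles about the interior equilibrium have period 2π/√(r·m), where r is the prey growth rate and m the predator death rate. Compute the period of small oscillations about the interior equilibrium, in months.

T ≈ 16.6 months

Here r = 1.1 and m = 0.13, so r·m = 0.143.
ω = √0.143 = 0.378 per month, hence T = 2π/ω ≈ 16.6 months.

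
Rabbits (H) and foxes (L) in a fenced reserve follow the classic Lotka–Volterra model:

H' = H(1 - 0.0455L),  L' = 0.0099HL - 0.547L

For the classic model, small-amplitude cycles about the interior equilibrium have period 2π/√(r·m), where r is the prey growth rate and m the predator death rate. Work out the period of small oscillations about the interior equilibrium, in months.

T ≈ 8.5 months

Here r = 1 and m = 0.547, so r·m = 0.547.
ω = √0.547 = 0.74 per month, hence T = 2π/ω ≈ 8.5 months.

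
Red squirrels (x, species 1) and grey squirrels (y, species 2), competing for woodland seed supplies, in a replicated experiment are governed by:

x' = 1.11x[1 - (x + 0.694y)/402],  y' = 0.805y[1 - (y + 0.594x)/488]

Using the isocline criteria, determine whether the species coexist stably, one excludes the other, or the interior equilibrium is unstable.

stable coexistence

Compare the nullcline intercepts: K1/α12 = 402/0.694 = 579 > K2 = 488; K2/α21 = 488/0.594 = 822 > K1 = 402.
Since both inequalities hold, each species can invade when rare, so the interior equilibrium is stable.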